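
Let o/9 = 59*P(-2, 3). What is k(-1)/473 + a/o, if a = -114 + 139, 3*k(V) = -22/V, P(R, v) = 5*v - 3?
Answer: 5323/273996 ≈ 0.019427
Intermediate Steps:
P(R, v) = -3 + 5*v
k(V) = -22/(3*V) (k(V) = (-22/V)/3 = -22/(3*V))
o = 6372 (o = 9*(59*(-3 + 5*3)) = 9*(59*(-3 + 15)) = 9*(59*12) = 9*708 = 6372)
a = 25
k(-1)/473 + a/o = -22/3/(-1)/473 + 25/6372 = -22/3*(-1)*(1/473) + 25*(1/6372) = (22/3)*(1/473) + 25/6372 = 2/129 + 25/6372 = 5323/273996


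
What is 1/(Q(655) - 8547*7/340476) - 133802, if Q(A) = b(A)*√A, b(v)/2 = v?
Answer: -1937211306535051967890346/14478193947288188751 + 16873368623840*√655/14478193947288188751 ≈ -1.3380e+5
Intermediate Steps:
b(v) = 2*v
Q(A) = 2*A^(3/2) (Q(A) = (2*A)*√A = 2*A^(3/2))
1/(Q(655) - 8547*7/340476) - 133802 = 1/(2*655^(3/2) - 8547*7/340476) - 133802 = 1/(2*(655*√655) - 59829*1/340476) - 133802 = 1/(1310*√655 - 19943/113492) - 133802 = 1/(-19943/113492 + 1310*√655) - 133802 = -133802 + 1/(-19943/113492 + 1310*√655)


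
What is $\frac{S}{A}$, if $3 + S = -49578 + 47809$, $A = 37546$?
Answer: $- \frac{886}{18773} \approx -0.047195$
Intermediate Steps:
$S = -1772$ ($S = -3 + \left(-49578 + 47809\right) = -3 - 1769 = -1772$)
$\frac{S}{A} = - \frac{1772}{37546} = \left(-1772\right) \frac{1}{37546} = - \frac{886}{18773}$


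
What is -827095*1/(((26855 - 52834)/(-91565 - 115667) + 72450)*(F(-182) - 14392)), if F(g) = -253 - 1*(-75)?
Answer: 17140055104/21875375240203 ≈ 0.00078353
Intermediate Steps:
F(g) = -178 (F(g) = -253 + 75 = -178)
-827095*1/(((26855 - 52834)/(-91565 - 115667) + 72450)*(F(-182) - 14392)) = -827095*1/((-178 - 14392)*((26855 - 52834)/(-91565 - 115667) + 72450)) = -827095*(-1/(14570*(-25979/(-207232) + 72450))) = -827095*(-1/(14570*(-25979*(-1/207232) + 72450))) = -827095*(-1/(14570*(25979/207232 + 72450))) = -827095/((-14570*15013984379/207232)) = -827095/(-109376876201015/103616) = -827095*(-103616/109376876201015) = 17140055104/21875375240203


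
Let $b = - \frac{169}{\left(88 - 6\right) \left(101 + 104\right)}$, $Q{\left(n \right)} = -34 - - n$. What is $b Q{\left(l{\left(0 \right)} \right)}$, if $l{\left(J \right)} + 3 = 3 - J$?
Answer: $\frac{2873}{8405} \approx 0.34182$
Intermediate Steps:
$l{\left(J \right)} = - J$ ($l{\left(J \right)} = -3 - \left(-3 + J\right) = - J$)
$Q{\left(n \right)} = -34 + n$
$b = - \frac{169}{16810}$ ($b = - \frac{169}{82 \cdot 205} = - \frac{169}{16810} \approx -0.010054$)
$b Q{\left(l{\left(0 \right)} \right)} = - \frac{169 \left(-34 - 0\right)}{16810} = - \frac{169 \left(-34 + 0\right)}{16810} = \left(- \frac{169}{16810}\right) \left(-34\right) = \frac{2873}{8405}$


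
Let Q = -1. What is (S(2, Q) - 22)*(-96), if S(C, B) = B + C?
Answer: 2016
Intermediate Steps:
(S(2, Q) - 22)*(-96) = ((-1 + 2) - 22)*(-96) = (1 - 22)*(-96) = -21*(-96) = 2016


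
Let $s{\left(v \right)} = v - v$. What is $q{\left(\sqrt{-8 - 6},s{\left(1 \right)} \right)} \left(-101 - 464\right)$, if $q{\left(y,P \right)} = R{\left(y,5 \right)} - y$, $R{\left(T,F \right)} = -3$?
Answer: $1695 + 565 i \sqrt{14} \approx 1695.0 + 2114.0 i$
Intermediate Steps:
$s{\left(v \right)} = 0$
$q{\left(y,P \right)} = -3 - y$
$q{\left(\sqrt{-8 - 6},s{\left(1 \right)} \right)} \left(-101 - 464\right) = \left(-3 - \sqrt{-8 - 6}\right) \left(-101 - 464\right) = \left(-3 - \sqrt{-14}\right) \left(-565\right) = \left(-3 - i \sqrt{14}\right) \left(-565\right) = 1695 + 565 i \sqrt{14}$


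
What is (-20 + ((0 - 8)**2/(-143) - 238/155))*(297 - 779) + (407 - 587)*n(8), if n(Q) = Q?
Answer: 202938828/22165 ≈ 9155.8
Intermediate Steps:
(-20 + ((0 - 8)**2/(-143) - 238/155))*(297 - 779) + (407 - 587)*n(8) = (-20 + ((0 - 8)**2/(-143) - 238/155))*(297 - 779) + (407 - 587)*8 = (-20 + ((-8)**2*(-1/143) - 238*1/155))*(-482) - 180*8 = (-20 + (64*(-1/143) - 238/155))*(-482) - 1440 = (-20 + (-64/143 - 238/155))*(-482) - 1440 = (-20 - 43954/22165)*(-482) - 1440 = -487254/22165*(-482) - 1440 = 234856428/22165 - 1440 = 202938828/22165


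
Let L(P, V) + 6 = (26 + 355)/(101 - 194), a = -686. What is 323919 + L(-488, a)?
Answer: 10041176/31 ≈ 3.2391e+5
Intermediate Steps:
L(P, V) = -313/31 (L(P, V) = -6 + (26 + 355)/(101 - 194) = -6 + 381/(-93) = -6 + 381*(-1/93) = -6 - 127/31 = -313/31)
323919 + L(-488, a) = 323919 - 313/31 = 10041176/31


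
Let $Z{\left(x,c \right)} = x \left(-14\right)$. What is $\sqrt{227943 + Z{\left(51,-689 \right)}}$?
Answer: $\sqrt{227229} \approx 476.69$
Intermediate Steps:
$Z{\left(x,c \right)} = - 14 x$
$\sqrt{227943 + Z{\left(51,-689 \right)}} = \sqrt{227943 - 714} = \sqrt{227229}$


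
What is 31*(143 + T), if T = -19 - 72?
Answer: 1612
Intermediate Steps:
T = -91
31*(143 + T) = 31*(143 - 91) = 31*52 = 1612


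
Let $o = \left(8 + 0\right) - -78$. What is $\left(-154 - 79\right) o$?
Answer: $-20038$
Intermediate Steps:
$o = 86$ ($o = 8 + 78 = 86$)
$\left(-154 - 79\right) o = \left(-154 - 79\right) 86 = \left(-233\right) 86 = -20038$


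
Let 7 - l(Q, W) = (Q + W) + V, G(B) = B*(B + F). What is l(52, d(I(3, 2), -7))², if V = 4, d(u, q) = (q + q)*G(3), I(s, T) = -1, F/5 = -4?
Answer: 582169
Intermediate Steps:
F = -20 (F = 5*(-4) = -20)
G(B) = B*(-20 + B) (G(B) = B*(B - 20) = B*(-20 + B))
d(u, q) = -102*q (d(u, q) = (q + q)*(3*(-20 + 3)) = (2*q)*(3*(-17)) = (2*q)*(-51) = -102*q)
l(Q, W) = 3 - Q - W (l(Q, W) = 7 - ((Q + W) + 4) = 7 - (4 + Q + W) = 7 + (-4 - Q - W) = 3 - Q - W)
l(52, d(I(3, 2), -7))² = (3 - 1*52 - (-102)*(-7))² = (3 - 52 - 1*714)² = (3 - 52 - 714)² = (-763)² = 582169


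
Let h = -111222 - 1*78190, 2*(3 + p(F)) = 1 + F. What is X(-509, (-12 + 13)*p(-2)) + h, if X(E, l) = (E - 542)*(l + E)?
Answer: 698451/2 ≈ 3.4923e+5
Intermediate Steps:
p(F) = -5/2 + F/2 (p(F) = -3 + (1 + F)/2 = -3 + (½ + F/2) = -5/2 + F/2)
X(E, l) = (-542 + E)*(E + l)
h = -189412 (h = -111222 - 78190 = -189412)
X(-509, (-12 + 13)*p(-2)) + h = ((-509)² - 542*(-509) - 542*(-12 + 13)*(-5/2 + (½)*(-2)) - 509*(-12 + 13)*(-5/2 + (½)*(-2))) - 189412 = (259081 + 275878 - 542*(-5/2 - 1) - 509*(-5/2 - 1)) - 189412 = (259081 + 275878 - 542*(-7)/2 - 509*(-7)/2) - 189412 = (259081 + 275878 - 542*(-7/2) - 509*(-7/2)) - 189412 = (259081 + 275878 + 1897 + 3563/2) - 189412 = 1077275/2 - 189412 = 698451/2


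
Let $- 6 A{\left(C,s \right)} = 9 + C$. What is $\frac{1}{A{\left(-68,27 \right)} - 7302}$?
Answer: $- \frac{6}{43753} \approx -0.00013713$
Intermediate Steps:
$A{\left(C,s \right)} = - \frac{3}{2} - \frac{C}{6}$ ($A{\left(C,s \right)} = - \frac{9 + C}{6} = - \frac{3}{2} - \frac{C}{6}$)
$\frac{1}{A{\left(-68,27 \right)} - 7302} = \frac{1}{\left(- \frac{3}{2} - - \frac{34}{3}\right) - 7302} = \frac{1}{\left(- \frac{3}{2} + \frac{34}{3}\right) - 7302} = \frac{1}{\frac{59}{6} - 7302} = \frac{1}{- \frac{43753}{6}} = - \frac{6}{43753}$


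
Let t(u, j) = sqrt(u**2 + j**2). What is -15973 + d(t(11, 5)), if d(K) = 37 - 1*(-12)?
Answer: -15924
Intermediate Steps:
t(u, j) = sqrt(j**2 + u**2)
d(K) = 49 (d(K) = 37 + 12 = 49)
-15973 + d(t(11, 5)) = -15973 + 49 = -15924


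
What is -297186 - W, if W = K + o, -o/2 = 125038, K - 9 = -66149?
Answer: 19030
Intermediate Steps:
K = -66140 (K = 9 - 66149 = -66140)
o = -250076 (o = -2*125038 = -250076)
W = -316216 (W = -66140 - 250076 = -316216)
-297186 - W = -297186 - 1*(-316216) = -297186 + 316216 = 19030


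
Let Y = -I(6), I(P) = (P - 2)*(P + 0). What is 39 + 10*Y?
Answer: -201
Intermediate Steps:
I(P) = P*(-2 + P) (I(P) = (-2 + P)*P = P*(-2 + P))
Y = -24 (Y = -6*(-2 + 6) = -6*4 = -1*24 = -24)
39 + 10*Y = 39 + 10*(-24) = 39 - 240 = -201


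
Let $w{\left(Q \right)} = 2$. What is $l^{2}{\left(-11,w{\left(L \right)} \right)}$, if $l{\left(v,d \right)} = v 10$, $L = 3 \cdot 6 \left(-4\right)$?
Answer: $12100$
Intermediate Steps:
$L = -72$ ($L = 18 \left(-4\right) = -72$)
$l{\left(v,d \right)} = 10 v$
$l^{2}{\left(-11,w{\left(L \right)} \right)} = \left(10 \left(-11\right)\right)^{2} = \left(-110\right)^{2} = 12100$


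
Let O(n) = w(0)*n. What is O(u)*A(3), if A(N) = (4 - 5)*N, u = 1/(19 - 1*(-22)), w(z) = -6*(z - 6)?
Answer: -108/41 ≈ -2.6341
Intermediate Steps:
w(z) = 36 - 6*z (w(z) = -6*(-6 + z) = 36 - 6*z)
u = 1/41 (u = 1/(19 + 22) = 1/41 ≈ 0.024390)
O(n) = 36*n (O(n) = (36 - 6*0)*n = (36 + 0)*n = 36*n)
A(N) = -N
O(u)*A(3) = (36*(1/41))*(-1*3) = (36/41)*(-3) = -108/41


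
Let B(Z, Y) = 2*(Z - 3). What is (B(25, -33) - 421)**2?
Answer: 142129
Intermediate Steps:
B(Z, Y) = -6 + 2*Z (B(Z, Y) = 2*(-3 + Z) = -6 + 2*Z)
(B(25, -33) - 421)**2 = ((-6 + 2*25) - 421)**2 = ((-6 + 50) - 421)**2 = (44 - 421)**2 = (-377)**2 = 142129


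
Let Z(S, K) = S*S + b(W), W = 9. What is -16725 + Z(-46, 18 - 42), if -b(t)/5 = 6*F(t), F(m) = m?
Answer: -14879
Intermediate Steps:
b(t) = -30*t
Z(S, K) = -270 + S² (Z(S, K) = S*S - 30*9 = S² - 270 = -270 + S²)
-16725 + Z(-46, 18 - 42) = -16725 + (-270 + (-46)²) = -16725 + (-270 + 2116) = -16725 + 1846 = -14879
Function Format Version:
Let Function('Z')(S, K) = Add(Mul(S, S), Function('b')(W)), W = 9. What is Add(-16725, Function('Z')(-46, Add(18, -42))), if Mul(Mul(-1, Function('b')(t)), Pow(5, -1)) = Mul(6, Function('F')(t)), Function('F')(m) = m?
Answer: -14879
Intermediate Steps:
Function('b')(t) = Mul(-30, t) (Function('b')(t) = Mul(-5, Mul(6, t)) = Mul(-30, t))
Function('Z')(S, K) = Add(-270, Pow(S, 2)) (Function('Z')(S, K) = Add(Mul(S, S), Mul(-30, 9)) = Add(Pow(S, 2), -270) = Add(-270, Pow(S, 2)))
Add(-16725, Function('Z')(-46, Add(18, -42))) = Add(-16725, Add(-270, Pow(-46, 2))) = Add(-16725, Add(-270, 2116)) = Add(-16725, 1846) = -14879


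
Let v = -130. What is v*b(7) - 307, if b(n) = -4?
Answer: 213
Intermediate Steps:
v*b(7) - 307 = -130*(-4) - 307 = 520 - 307 = 213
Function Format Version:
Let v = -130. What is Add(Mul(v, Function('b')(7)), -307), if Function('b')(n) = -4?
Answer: 213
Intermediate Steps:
Add(Mul(v, Function('b')(7)), -307) = Add(Mul(-130, -4), -307) = Add(520, -307) = 213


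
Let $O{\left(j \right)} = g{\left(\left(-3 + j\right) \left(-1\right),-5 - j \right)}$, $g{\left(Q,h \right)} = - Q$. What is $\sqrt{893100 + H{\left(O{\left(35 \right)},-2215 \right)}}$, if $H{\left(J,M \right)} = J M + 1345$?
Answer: $\sqrt{823565} \approx 907.5$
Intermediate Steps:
$O{\left(j \right)} = -3 + j$ ($O{\left(j \right)} = - \left(-3 + j\right) \left(-1\right) = - (3 - j) = -3 + j$)
$H{\left(J,M \right)} = 1345 + J M$
$\sqrt{893100 + H{\left(O{\left(35 \right)},-2215 \right)}} = \sqrt{893100 + \left(1345 + \left(-3 + 35\right) \left(-2215\right)\right)} = \sqrt{893100 + \left(1345 + 32 \left(-2215\right)\right)} = \sqrt{893100 + \left(1345 - 70880\right)} = \sqrt{893100 - 69535} = \sqrt{823565}$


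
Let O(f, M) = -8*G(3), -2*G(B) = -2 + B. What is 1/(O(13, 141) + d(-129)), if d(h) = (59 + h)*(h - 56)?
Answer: 1/12954 ≈ 7.7196e-5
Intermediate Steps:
G(B) = 1 - B/2 (G(B) = -(-2 + B)/2 = 1 - B/2)
d(h) = (-56 + h)*(59 + h) (d(h) = (59 + h)*(-56 + h) = (-56 + h)*(59 + h))
O(f, M) = 4 (O(f, M) = -8*(1 - ½*3) = -8*(1 - 3/2) = -8*(-½) = 4)
1/(O(13, 141) + d(-129)) = 1/(4 + (-3304 + (-129)² + 3*(-129))) = 1/(4 + (-3304 + 16641 - 387)) = 1/(4 + 12950) = 1/12954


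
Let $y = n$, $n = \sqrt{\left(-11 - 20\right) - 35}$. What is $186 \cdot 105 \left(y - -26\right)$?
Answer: $507780 + 19530 i \sqrt{66} \approx 5.0778 \cdot 10^{5} + 1.5866 \cdot 10^{5} i$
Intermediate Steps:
$n = i \sqrt{66}$ ($n = \sqrt{\left(-11 - 20\right) - 35} = \sqrt{-31 - 35} = \sqrt{-66} = i \sqrt{66} \approx 8.124 i$)
$y = i \sqrt{66} \approx 8.124 i$
$186 \cdot 105 \left(y - -26\right) = 186 \cdot 105 \left(i \sqrt{66} - -26\right) = 19530 \left(i \sqrt{66} + 26\right) = 19530 \left(26 + i \sqrt{66}\right) = 507780 + 19530 i \sqrt{66}$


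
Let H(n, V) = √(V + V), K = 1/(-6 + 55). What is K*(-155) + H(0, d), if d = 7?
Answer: -155/49 + √14 ≈ 0.57839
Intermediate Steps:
K = 1/49 ≈ 0.020408
H(n, V) = √2*√V (H(n, V) = √(2*V) = √2*√V)
K*(-155) + H(0, d) = (1/49)*(-155) + √2*√7 = -155/49 + √14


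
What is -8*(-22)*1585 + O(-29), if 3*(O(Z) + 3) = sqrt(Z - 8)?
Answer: 278957 + I*sqrt(37)/3 ≈ 2.7896e+5 + 2.0276*I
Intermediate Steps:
O(Z) = -3 + sqrt(-8 + Z)/3 (O(Z) = -3 + sqrt(Z - 8)/3 = -3 + sqrt(-8 + Z)/3)
-8*(-22)*1585 + O(-29) = -8*(-22)*1585 + (-3 + sqrt(-8 - 29)/3) = 176*1585 + (-3 + sqrt(-37)/3) = 278960 + (-3 + (I*sqrt(37))/3) = 278960 + (-3 + I*sqrt(37)/3) = 278957 + I*sqrt(37)/3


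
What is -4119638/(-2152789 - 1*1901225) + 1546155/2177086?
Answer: 7618470115519/4412968561602 ≈ 1.7264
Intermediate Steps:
-4119638/(-2152789 - 1*1901225) + 1546155/2177086 = -4119638/(-2152789 - 1901225) + 1546155*(1/2177086) = -4119638/(-4054014) + 1546155/2177086 = -4119638*(-1/4054014) + 1546155/2177086 = 2059819/2027007 + 1546155/2177086 = 7618470115519/4412968561602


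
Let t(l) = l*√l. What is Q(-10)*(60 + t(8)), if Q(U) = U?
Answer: -600 - 160*√2 ≈ -826.27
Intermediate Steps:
t(l) = l^(3/2)
Q(-10)*(60 + t(8)) = -10*(60 + 8^(3/2)) = -10*(60 + 16*√2) = -600 - 160*√2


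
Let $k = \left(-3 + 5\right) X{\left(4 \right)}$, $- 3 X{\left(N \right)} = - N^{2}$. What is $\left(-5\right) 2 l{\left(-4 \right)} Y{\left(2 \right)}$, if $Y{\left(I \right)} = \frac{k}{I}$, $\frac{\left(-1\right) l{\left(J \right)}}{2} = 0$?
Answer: $0$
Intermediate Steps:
$l{\left(J \right)} = 0$ ($l{\left(J \right)} = \left(-2\right) 0 = 0$)
$X{\left(N \right)} = \frac{N^{2}}{3}$ ($X{\left(N \right)} = - \frac{\left(-1\right) N^{2}}{3} = \frac{N^{2}}{3}$)
$k = \frac{32}{3}$ ($k = \left(-3 + 5\right) \frac{4^{2}}{3} = 2 \cdot \frac{1}{3} \cdot 16 = 2 \cdot \frac{16}{3} = \frac{32}{3} \approx 10.667$)
$Y{\left(I \right)} = \frac{32}{3 I}$
$\left(-5\right) 2 l{\left(-4 \right)} Y{\left(2 \right)} = \left(-5\right) 2 \cdot 0 \frac{32}{3 \cdot 2} = \left(-10\right) 0 \cdot \frac{32}{3} \cdot \frac{1}{2} = 0 \cdot \frac{16}{3} = 0$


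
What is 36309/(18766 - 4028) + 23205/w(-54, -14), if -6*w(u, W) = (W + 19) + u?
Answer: 293392983/103166 ≈ 2843.9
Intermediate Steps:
w(u, W) = -19/6 - W/6 - u/6 (w(u, W) = -((W + 19) + u)/6 = -((19 + W) + u)/6 = -(19 + W + u)/6 = -19/6 - W/6 - u/6)
36309/(18766 - 4028) + 23205/w(-54, -14) = 36309/(18766 - 4028) + 23205/(-19/6 - ⅙*(-14) - ⅙*(-54)) = 36309/14738 + 23205/(-19/6 + 7/3 + 9) = 36309*(1/14738) + 23205/(49/6) = 36309/14738 + 23205*(6/49) = 36309/14738 + 19890/7 = 293392983/103166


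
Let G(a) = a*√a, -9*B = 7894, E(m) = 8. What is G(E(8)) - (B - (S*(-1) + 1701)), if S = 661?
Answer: 17254/9 + 16*√2 ≈ 1939.7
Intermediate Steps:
B = -7894/9 (B = -⅑*7894 = -7894/9 ≈ -877.11)
G(a) = a^(3/2)
G(E(8)) - (B - (S*(-1) + 1701)) = 8^(3/2) - (-7894/9 - (661*(-1) + 1701)) = 16*√2 - (-7894/9 - (-661 + 1701)) = 16*√2 - (-7894/9 - 1*1040) = 16*√2 - (-7894/9 - 1040) = 16*√2 - 1*(-17254/9) = 16*√2 + 17254/9 = 17254/9 + 16*√2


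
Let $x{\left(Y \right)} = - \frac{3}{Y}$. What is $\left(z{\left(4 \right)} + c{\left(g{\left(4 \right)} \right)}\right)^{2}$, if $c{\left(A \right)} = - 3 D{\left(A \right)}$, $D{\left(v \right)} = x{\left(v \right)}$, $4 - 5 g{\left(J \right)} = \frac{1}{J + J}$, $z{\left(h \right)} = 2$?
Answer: $\frac{178084}{961} \approx 185.31$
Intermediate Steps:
$g{\left(J \right)} = \frac{4}{5} - \frac{1}{10 J}$ ($g{\left(J \right)} = \frac{4}{5} - \frac{1}{5 \left(J + J\right)} = \frac{4}{5} - \frac{1}{5 \cdot 2 J} = \frac{4}{5} - \frac{\frac{1}{2} \frac{1}{J}}{5} = \frac{4}{5} - \frac{1}{10 J}$)
$D{\left(v \right)} = - \frac{3}{v}$
$c{\left(A \right)} = \frac{9}{A}$ ($c{\left(A \right)} = - 3 \left(- \frac{3}{A}\right) = \frac{9}{A}$)
$\left(z{\left(4 \right)} + c{\left(g{\left(4 \right)} \right)}\right)^{2} = \left(2 + \frac{9}{\frac{1}{10} \cdot \frac{1}{4} \left(-1 + 8 \cdot 4\right)}\right)^{2} = \left(2 + \frac{9}{\frac{1}{10} \cdot \frac{1}{4} \left(-1 + 32\right)}\right)^{2} = \left(2 + \frac{9}{\frac{1}{10} \cdot \frac{1}{4} \cdot 31}\right)^{2} = \left(2 + \frac{9}{\frac{31}{40}}\right)^{2} = \left(2 + 9 \cdot \frac{40}{31}\right)^{2} = \left(2 + \frac{360}{31}\right)^{2} = \left(\frac{422}{31}\right)^{2} = \frac{178084}{961}$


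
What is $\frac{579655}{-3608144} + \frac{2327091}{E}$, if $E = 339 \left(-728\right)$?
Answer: $- \frac{27370300147}{2854041904} \approx -9.59$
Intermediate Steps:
$E = -246792$
$\frac{579655}{-3608144} + \frac{2327091}{E} = \frac{579655}{-3608144} + \frac{2327091}{-246792} = 579655 \left(- \frac{1}{3608144}\right) + 2327091 \left(- \frac{1}{246792}\right) = - \frac{579655}{3608144} - \frac{59669}{6328} = - \frac{27370300147}{2854041904}$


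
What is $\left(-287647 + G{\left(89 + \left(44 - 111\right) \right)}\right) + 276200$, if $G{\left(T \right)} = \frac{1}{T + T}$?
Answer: $- \frac{503667}{44} \approx -11447.0$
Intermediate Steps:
$G{\left(T \right)} = \frac{1}{2 T}$
$\left(-287647 + G{\left(89 + \left(44 - 111\right) \right)}\right) + 276200 = \left(-287647 + \frac{1}{2 \left(89 + \left(44 - 111\right)\right)}\right) + 276200 = \left(-287647 + \frac{1}{2 \left(89 - 67\right)}\right) + 276200 = \left(-287647 + \frac{1}{2 \cdot 22}\right) + 276200 = \left(-287647 + \frac{1}{2} \cdot \frac{1}{22}\right) + 276200 = \left(-287647 + \frac{1}{44}\right) + 276200 = - \frac{12656467}{44} + 276200 = - \frac{503667}{44}$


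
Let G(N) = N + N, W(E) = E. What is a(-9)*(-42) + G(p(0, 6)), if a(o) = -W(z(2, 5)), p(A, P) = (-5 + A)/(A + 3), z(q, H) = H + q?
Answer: 872/3 ≈ 290.67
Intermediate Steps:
p(A, P) = (-5 + A)/(3 + A)
a(o) = -7 (a(o) = -(5 + 2) = -1*7 = -7)
G(N) = 2*N
a(-9)*(-42) + G(p(0, 6)) = -7*(-42) + 2*((-5 + 0)/(3 + 0)) = 294 + 2*(-5/3) = 294 - 10/3 = 872/3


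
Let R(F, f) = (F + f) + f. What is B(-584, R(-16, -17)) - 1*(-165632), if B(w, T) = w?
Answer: 165048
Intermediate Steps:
R(F, f) = F + 2*f
B(-584, R(-16, -17)) - 1*(-165632) = -584 - 1*(-165632) = -584 + 165632 = 165048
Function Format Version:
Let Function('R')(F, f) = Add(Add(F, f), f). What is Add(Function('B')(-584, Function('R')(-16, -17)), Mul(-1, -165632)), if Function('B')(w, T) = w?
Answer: 165048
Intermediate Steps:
Function('R')(F, f) = Add(F, Mul(2, f))
Add(Function('B')(-584, Function('R')(-16, -17)), Mul(-1, -165632)) = Add(-584, Mul(-1, -165632)) = Add(-584, 165632) = 165048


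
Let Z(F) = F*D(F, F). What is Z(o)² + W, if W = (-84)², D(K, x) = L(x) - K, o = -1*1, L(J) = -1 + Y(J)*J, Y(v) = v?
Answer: 7057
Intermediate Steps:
L(J) = -1 + J² (L(J) = -1 + J*J = -1 + J²)
o = -1
D(K, x) = -1 + x² - K (D(K, x) = (-1 + x²) - K = -1 + x² - K)
Z(F) = F*(-1 + F² - F)
W = 7056
Z(o)² + W = (-(-1 + (-1)² - 1*(-1)))² + 7056 = (-(-1 + 1 + 1))² + 7056 = (-1*1)² + 7056 = (-1)² + 7056 = 1 + 7056 = 7057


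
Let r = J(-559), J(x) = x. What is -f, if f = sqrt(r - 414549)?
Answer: -2*I*sqrt(103777) ≈ -644.29*I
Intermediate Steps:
r = -559
f = 2*I*sqrt(103777) (f = sqrt(-559 - 414549) = sqrt(-415108) = 2*I*sqrt(103777) ≈ 644.29*I)
-f = -2*I*sqrt(103777)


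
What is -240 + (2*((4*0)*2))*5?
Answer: -240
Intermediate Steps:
-240 + (2*((4*0)*2))*5 = -240 + (2*(0*2))*5 = -240 + (2*0)*5 = -240 + 0*5 = -240 + 0 = -240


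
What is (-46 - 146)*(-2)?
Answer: 384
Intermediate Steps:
(-46 - 146)*(-2) = -192*(-2) = 384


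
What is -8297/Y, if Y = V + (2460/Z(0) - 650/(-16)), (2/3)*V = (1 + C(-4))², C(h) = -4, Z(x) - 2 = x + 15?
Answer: -1128392/27041 ≈ -41.729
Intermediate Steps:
Z(x) = 17 + x (Z(x) = 2 + (x + 15) = 2 + (15 + x) = 17 + x)
V = 27/2 (V = 3*(1 - 4)²/2 = (3/2)*(-3)² = (3/2)*9 = 27/2 ≈ 13.500)
Y = 27041/136 (Y = 27/2 + (2460/(17 + 0) - 650/(-16)) = 27/2 + (2460/17 - 650*(-1/16)) = 27/2 + (2460*(1/17) + 325/8) = 27/2 + (2460/17 + 325/8) = 27/2 + 25205/136 = 27041/136 ≈ 198.83)
-8297/Y = -8297/27041/136 = -8297*136/27041 = -1128392/27041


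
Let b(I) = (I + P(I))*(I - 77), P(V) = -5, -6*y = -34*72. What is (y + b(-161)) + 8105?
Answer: 48021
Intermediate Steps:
y = 408 (y = -(-17)*72/3 = -⅙*(-2448) = 408)
b(I) = (-77 + I)*(-5 + I) (b(I) = (I - 5)*(I - 77) = (-5 + I)*(-77 + I) = (-77 + I)*(-5 + I))
(y + b(-161)) + 8105 = (408 + (385 + (-161)² - 82*(-161))) + 8105 = (408 + (385 + 25921 + 13202)) + 8105 = (408 + 39508) + 8105 = 39916 + 8105 = 48021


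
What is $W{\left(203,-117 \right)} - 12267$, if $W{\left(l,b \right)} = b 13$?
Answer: $-13788$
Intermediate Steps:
$W{\left(l,b \right)} = 13 b$
$W{\left(203,-117 \right)} - 12267 = 13 \left(-117\right) - 12267 = -1521 - 12267 = -13788$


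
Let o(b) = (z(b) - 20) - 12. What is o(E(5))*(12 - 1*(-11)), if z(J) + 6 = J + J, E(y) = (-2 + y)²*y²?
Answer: 9476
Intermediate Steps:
E(y) = y²*(-2 + y)²
z(J) = -6 + 2*J (z(J) = -6 + (J + J) = -6 + 2*J)
o(b) = -38 + 2*b (o(b) = ((-6 + 2*b) - 20) - 12 = (-26 + 2*b) - 12 = -38 + 2*b)
o(E(5))*(12 - 1*(-11)) = (-38 + 2*(5²*(-2 + 5)²))*(12 - 1*(-11)) = (-38 + 2*(25*3²))*(12 + 11) = (-38 + 2*(25*9))*23 = (-38 + 2*225)*23 = (-38 + 450)*23 = 412*23 = 9476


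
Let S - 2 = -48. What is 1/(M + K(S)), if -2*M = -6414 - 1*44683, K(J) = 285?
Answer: 2/51667 ≈ 3.8709e-5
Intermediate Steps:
S = -46 (S = 2 - 48 = -46)
M = 51097/2 (M = -(-6414 - 1*44683)/2 = -(-6414 - 44683)/2 = -½*(-51097) = 51097/2 ≈ 25549.)
1/(M + K(S)) = 1/(51097/2 + 285) = 1/(51667/2) = 2/51667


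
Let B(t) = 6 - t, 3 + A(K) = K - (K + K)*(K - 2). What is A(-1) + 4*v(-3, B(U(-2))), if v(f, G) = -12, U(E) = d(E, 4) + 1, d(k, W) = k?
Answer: -58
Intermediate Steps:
A(K) = -3 + K - 2*K*(-2 + K) (A(K) = -3 + (K - (K + K)*(K - 2)) = -3 + (K - 2*K*(-2 + K)) = -3 + K - 2*K*(-2 + K))
U(E) = 1 + E (U(E) = E + 1 = 1 + E)
A(-1) + 4*v(-3, B(U(-2))) = (-3 - 2*(-1)² + 5*(-1)) + 4*(-12) = (-3 - 2*1 - 5) - 48 = (-3 - 2 - 5) - 48 = -10 - 48 = -58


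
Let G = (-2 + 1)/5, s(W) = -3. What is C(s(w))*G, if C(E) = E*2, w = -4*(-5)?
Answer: 6/5 ≈ 1.2000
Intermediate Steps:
w = 20 (w = -4*(-5) = 20)
C(E) = 2*E
G = -⅕ (G = -1*⅕ = -⅕ ≈ -0.20000)
C(s(w))*G = (2*(-3))*(-⅕) = -6*(-⅕) = 6/5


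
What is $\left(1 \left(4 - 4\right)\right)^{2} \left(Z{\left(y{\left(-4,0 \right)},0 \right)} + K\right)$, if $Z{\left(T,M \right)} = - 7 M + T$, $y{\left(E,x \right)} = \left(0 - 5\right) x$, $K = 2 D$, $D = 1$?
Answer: $0$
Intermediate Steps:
$K = 2$ ($K = 2 \cdot 1 = 2$)
$y{\left(E,x \right)} = - 5 x$
$Z{\left(T,M \right)} = T - 7 M$
$\left(1 \left(4 - 4\right)\right)^{2} \left(Z{\left(y{\left(-4,0 \right)},0 \right)} + K\right) = \left(1 \left(4 - 4\right)\right)^{2} \left(\left(\left(-5\right) 0 - 0\right) + 2\right) = \left(1 \cdot 0\right)^{2} \left(\left(0 + 0\right) + 2\right) = 0^{2} \left(0 + 2\right) = 0 \cdot 2 = 0$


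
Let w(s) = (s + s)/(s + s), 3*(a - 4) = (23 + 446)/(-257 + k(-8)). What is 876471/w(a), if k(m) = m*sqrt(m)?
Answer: 876471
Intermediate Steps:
k(m) = m**(3/2)
a = 4 + 469/(3*(-257 - 16*I*sqrt(2))) (a = 4 + ((23 + 446)/(-257 + (-8)**(3/2)))/3 = 4 + (469/(-257 - 16*I*sqrt(2)))/3 = 4 + 469/(3*(-257 - 16*I*sqrt(2))) ≈ 3.3964 + 0.053146*I)
w(s) = 1 (w(s) = (2*s)/((2*s)) = (2*s)*(1/(2*s)) = 1)
876471/w(a) = 876471/1 = 876471*1 = 876471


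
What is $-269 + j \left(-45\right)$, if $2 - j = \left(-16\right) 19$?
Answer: $-14039$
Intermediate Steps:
$j = 306$ ($j = 2 - \left(-16\right) 19 = 2 - -304 = 2 + 304 = 306$)
$-269 + j \left(-45\right) = -269 + 306 \left(-45\right) = -269 - 13770 = -14039$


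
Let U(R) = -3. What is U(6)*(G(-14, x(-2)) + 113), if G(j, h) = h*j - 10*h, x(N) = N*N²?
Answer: -915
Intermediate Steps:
x(N) = N³
G(j, h) = -10*h + h*j
U(6)*(G(-14, x(-2)) + 113) = -3*((-2)³*(-10 - 14) + 113) = -3*(-8*(-24) + 113) = -3*(192 + 113) = -3*305 = -915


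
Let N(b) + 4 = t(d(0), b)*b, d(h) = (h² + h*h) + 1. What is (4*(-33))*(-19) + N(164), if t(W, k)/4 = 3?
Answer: 4472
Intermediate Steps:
d(h) = 1 + 2*h² (d(h) = (h² + h²) + 1 = 2*h² + 1 = 1 + 2*h²)
t(W, k) = 12 (t(W, k) = 4*3 = 12)
N(b) = -4 + 12*b
(4*(-33))*(-19) + N(164) = (4*(-33))*(-19) + (-4 + 12*164) = -132*(-19) + (-4 + 1968) = 2508 + 1964 = 4472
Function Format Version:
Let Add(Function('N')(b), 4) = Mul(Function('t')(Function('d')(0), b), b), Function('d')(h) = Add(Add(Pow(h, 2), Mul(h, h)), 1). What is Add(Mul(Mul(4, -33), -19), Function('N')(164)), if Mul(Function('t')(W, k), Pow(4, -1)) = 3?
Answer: 4472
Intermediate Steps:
Function('d')(h) = Add(1, Mul(2, Pow(h, 2))) (Function('d')(h) = Add(Add(Pow(h, 2), Pow(h, 2)), 1) = Add(Mul(2, Pow(h, 2)), 1) = Add(1, Mul(2, Pow(h, 2))))
Function('t')(W, k) = 12 (Function('t')(W, k) = Mul(4, 3) = 12)
Function('N')(b) = Add(-4, Mul(12, b))
Add(Mul(Mul(4, -33), -19), Function('N')(164)) = Add(Mul(Mul(4, -33), -19), Add(-4, Mul(12, 164))) = Add(Mul(-132, -19), Add(-4, 1968)) = Add(2508, 1964) = 4472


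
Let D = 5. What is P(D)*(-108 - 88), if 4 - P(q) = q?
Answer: 196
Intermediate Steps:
P(q) = 4 - q
P(D)*(-108 - 88) = (4 - 1*5)*(-108 - 88) = (4 - 5)*(-196) = -1*(-196) = 196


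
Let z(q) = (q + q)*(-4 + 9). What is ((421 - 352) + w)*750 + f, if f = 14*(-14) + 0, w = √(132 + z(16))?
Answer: 51554 + 1500*√73 ≈ 64370.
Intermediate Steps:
z(q) = 10*q (z(q) = (2*q)*5 = 10*q)
w = 2*√73 (w = √(132 + 10*16) = √(132 + 160) = √292 = 2*√73 ≈ 17.088)
f = -196 (f = -196 + 0 = -196)
((421 - 352) + w)*750 + f = ((421 - 352) + 2*√73)*750 - 196 = (69 + 2*√73)*750 - 196 = (51750 + 1500*√73) - 196 = 51554 + 1500*√73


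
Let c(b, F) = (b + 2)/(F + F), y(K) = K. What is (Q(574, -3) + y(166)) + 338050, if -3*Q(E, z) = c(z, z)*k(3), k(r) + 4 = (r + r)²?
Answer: 3043928/9 ≈ 3.3821e+5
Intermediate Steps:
k(r) = -4 + 4*r² (k(r) = -4 + (r + r)² = -4 + (2*r)² = -4 + 4*r²)
c(b, F) = (2 + b)/(2*F) (c(b, F) = (2 + b)/((2*F)) = (2 + b)*(1/(2*F)) = (2 + b)/(2*F))
Q(E, z) = -16*(2 + z)/(3*z) (Q(E, z) = -(2 + z)/(2*z)*(-4 + 4*3²)/3 = -(2 + z)/(2*z)*(-4 + 4*9)/3 = -(2 + z)/(2*z)*(-4 + 36)/3 = -(2 + z)/(2*z)*32/3 = -16*(2 + z)/(3*z))
(Q(574, -3) + y(166)) + 338050 = ((16/3)*(-2 - 1*(-3))/(-3) + 166) + 338050 = ((16/3)*(-⅓)*(-2 + 3) + 166) + 338050 = ((16/3)*(-⅓)*1 + 166) + 338050 = (-16/9 + 166) + 338050 = 1478/9 + 338050 = 3043928/9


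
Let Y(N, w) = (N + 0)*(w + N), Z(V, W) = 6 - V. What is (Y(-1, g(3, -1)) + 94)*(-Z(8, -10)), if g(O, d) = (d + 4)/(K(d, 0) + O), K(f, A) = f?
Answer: 187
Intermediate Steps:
g(O, d) = (4 + d)/(O + d) (g(O, d) = (d + 4)/(d + O) = (4 + d)/(O + d))
Y(N, w) = N*(N + w)
(Y(-1, g(3, -1)) + 94)*(-Z(8, -10)) = (-(-1 + (4 - 1)/(3 - 1)) + 94)*(-(6 - 1*8)) = (-(-1 + 3/2) + 94)*(-(6 - 8)) = (-(-1 + (1/2)*3) + 94)*(-1*(-2)) = (-(-1 + 3/2) + 94)*2 = (-1*1/2 + 94)*2 = (-1/2 + 94)*2 = (187/2)*2 = 187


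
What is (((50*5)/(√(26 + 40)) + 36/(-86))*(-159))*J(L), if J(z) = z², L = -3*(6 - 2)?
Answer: 412128/43 - 954000*√66/11 ≈ -6.9499e+5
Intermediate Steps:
L = -12 (L = -3*4 = -12)
(((50*5)/(√(26 + 40)) + 36/(-86))*(-159))*J(L) = (((50*5)/(√(26 + 40)) + 36/(-86))*(-159))*(-12)² = ((250/(√66) + 36*(-1/86))*(-159))*144 = ((250*(√66/66) - 18/43)*(-159))*144 = ((125*√66/33 - 18/43)*(-159))*144 = ((-18/43 + 125*√66/33)*(-159))*144 = (2862/43 - 6625*√66/11)*144 = 412128/43 - 954000*√66/11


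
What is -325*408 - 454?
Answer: -133054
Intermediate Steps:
-325*408 - 454 = -132600 - 454 = -133054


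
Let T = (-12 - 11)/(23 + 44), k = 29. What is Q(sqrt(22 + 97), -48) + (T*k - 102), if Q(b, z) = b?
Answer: -7501/67 + sqrt(119) ≈ -101.05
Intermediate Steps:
T = -23/67 ≈ -0.34328
Q(sqrt(22 + 97), -48) + (T*k - 102) = sqrt(22 + 97) + (-23/67*29 - 102) = sqrt(119) + (-667/67 - 102) = sqrt(119) - 7501/67 = -7501/67 + sqrt(119)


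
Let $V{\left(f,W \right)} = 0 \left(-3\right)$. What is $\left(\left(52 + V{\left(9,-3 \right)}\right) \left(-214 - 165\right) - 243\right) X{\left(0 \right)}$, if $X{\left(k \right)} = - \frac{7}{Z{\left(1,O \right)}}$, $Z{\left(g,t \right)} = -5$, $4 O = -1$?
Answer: $- \frac{139657}{5} \approx -27931.0$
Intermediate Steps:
$O = - \frac{1}{4}$ ($O = \frac{1}{4} \left(-1\right) = - \frac{1}{4} \approx -0.25$)
$V{\left(f,W \right)} = 0$
$X{\left(k \right)} = \frac{7}{5}$ ($X{\left(k \right)} = - \frac{7}{-5} = \left(-7\right) \left(- \frac{1}{5}\right) = \frac{7}{5}$)
$\left(\left(52 + V{\left(9,-3 \right)}\right) \left(-214 - 165\right) - 243\right) X{\left(0 \right)} = \left(\left(52 + 0\right) \left(-214 - 165\right) - 243\right) \frac{7}{5} = \left(52 \left(-379\right) - 243\right) \frac{7}{5} = \left(-19708 - 243\right) \frac{7}{5} = \left(-19951\right) \frac{7}{5} = - \frac{139657}{5}$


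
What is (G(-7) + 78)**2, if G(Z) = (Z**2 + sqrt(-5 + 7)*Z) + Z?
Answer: 14498 - 1680*sqrt(2) ≈ 12122.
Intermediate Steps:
G(Z) = Z + Z**2 + Z*sqrt(2) (G(Z) = (Z**2 + sqrt(2)*Z) + Z = (Z**2 + Z*sqrt(2)) + Z = Z + Z**2 + Z*sqrt(2))
(G(-7) + 78)**2 = (-7*(1 - 7 + sqrt(2)) + 78)**2 = (-7*(-6 + sqrt(2)) + 78)**2 = ((42 - 7*sqrt(2)) + 78)**2 = (120 - 7*sqrt(2))**2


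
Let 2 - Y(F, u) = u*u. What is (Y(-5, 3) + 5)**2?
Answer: 4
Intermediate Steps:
Y(F, u) = 2 - u**2 (Y(F, u) = 2 - u*u = 2 - u**2)
(Y(-5, 3) + 5)**2 = ((2 - 1*3**2) + 5)**2 = ((2 - 1*9) + 5)**2 = ((2 - 9) + 5)**2 = (-7 + 5)**2 = (-2)**2 = 4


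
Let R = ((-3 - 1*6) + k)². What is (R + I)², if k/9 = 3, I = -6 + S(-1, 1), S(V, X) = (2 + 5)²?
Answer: 134689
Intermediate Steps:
S(V, X) = 49 (S(V, X) = 7² = 49)
I = 43 (I = -6 + 49 = 43)
k = 27 (k = 9*3 = 27)
R = 324 (R = ((-3 - 1*6) + 27)² = ((-3 - 6) + 27)² = (-9 + 27)² = 18² = 324)
(R + I)² = (324 + 43)² = 367² = 134689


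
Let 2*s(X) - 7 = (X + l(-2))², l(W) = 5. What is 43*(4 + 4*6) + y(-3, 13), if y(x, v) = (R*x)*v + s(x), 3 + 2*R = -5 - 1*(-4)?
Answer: 2575/2 ≈ 1287.5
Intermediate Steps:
R = -2 (R = -3/2 + (-5 - 1*(-4))/2 = -3/2 + (-5 + 4)/2 = -3/2 + (½)*(-1) = -3/2 - ½ = -2)
s(X) = 7/2 + (5 + X)²/2 (s(X) = 7/2 + (X + 5)²/2 = 7/2 + (5 + X)²/2)
y(x, v) = 7/2 + (5 + x)²/2 - 2*v*x (y(x, v) = (-2*x)*v + (7/2 + (5 + x)²/2) = -2*v*x + (7/2 + (5 + x)²/2) = 7/2 + (5 + x)²/2 - 2*v*x)
43*(4 + 4*6) + y(-3, 13) = 43*(4 + 4*6) + (7/2 + (5 - 3)²/2 - 2*13*(-3)) = 43*(4 + 24) + (7/2 + (½)*2² + 78) = 43*28 + (7/2 + (½)*4 + 78) = 1204 + (7/2 + 2 + 78) = 1204 + 167/2 = 2575/2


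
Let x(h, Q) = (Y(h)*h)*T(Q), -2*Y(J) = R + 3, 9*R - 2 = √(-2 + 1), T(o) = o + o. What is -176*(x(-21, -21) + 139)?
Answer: 225632 + 8624*I ≈ 2.2563e+5 + 8624.0*I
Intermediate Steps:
T(o) = 2*o
R = 2/9 + I/9 (R = 2/9 + √(-2 + 1)/9 = 2/9 + √(-1)/9 = 2/9 + I/9 ≈ 0.22222 + 0.11111*I)
Y(J) = -29/18 - I/18 (Y(J) = -((2/9 + I/9) + 3)/2 = -(29/9 + I/9)/2 = -29/18 - I/18)
x(h, Q) = 2*Q*h*(-29/18 - I/18) (x(h, Q) = ((-29/18 - I/18)*h)*(2*Q) = (h*(-29/18 - I/18))*(2*Q) = 2*Q*h*(-29/18 - I/18))
-176*(x(-21, -21) + 139) = -176*(-⅑*(-21)*(-21)*(29 + I) + 139) = -176*((-1421 - 49*I) + 139) = -176*(-1282 - 49*I) = 225632 + 8624*I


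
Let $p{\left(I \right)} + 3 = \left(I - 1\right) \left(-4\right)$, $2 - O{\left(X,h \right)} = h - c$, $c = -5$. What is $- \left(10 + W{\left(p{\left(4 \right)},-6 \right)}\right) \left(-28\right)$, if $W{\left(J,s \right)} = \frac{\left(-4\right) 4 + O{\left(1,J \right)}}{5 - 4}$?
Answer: $168$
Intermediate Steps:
$O{\left(X,h \right)} = -3 - h$ ($O{\left(X,h \right)} = 2 - \left(h - -5\right) = 2 - \left(h + 5\right) = 2 - \left(5 + h\right) = -3 - h$)
$p{\left(I \right)} = 1 - 4 I$ ($p{\left(I \right)} = -3 + \left(I - 1\right) \left(-4\right) = -3 + \left(-1 + I\right) \left(-4\right) = -3 - \left(-4 + 4 I\right) = 1 - 4 I$)
$W{\left(J,s \right)} = -19 - J$ ($W{\left(J,s \right)} = \frac{\left(-4\right) 4 - \left(3 + J\right)}{5 - 4} = \frac{-16 - \left(3 + J\right)}{1} = \left(-19 - J\right) 1 = -19 - J$)
$- \left(10 + W{\left(p{\left(4 \right)},-6 \right)}\right) \left(-28\right) = - \left(10 - \left(20 - 16\right)\right) \left(-28\right) = - \left(10 - 4\right) \left(-28\right) = - 6 \left(-28\right) = \left(-1\right) \left(-168\right) = 168$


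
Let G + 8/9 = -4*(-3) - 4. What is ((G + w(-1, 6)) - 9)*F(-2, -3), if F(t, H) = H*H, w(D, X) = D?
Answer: -26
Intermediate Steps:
G = 64/9 (G = -8/9 + (-4*(-3) - 4) = -8/9 + (12 - 4) = -8/9 + 8 = 64/9 ≈ 7.1111)
F(t, H) = H²
((G + w(-1, 6)) - 9)*F(-2, -3) = ((64/9 - 1) - 9)*(-3)² = (55/9 - 9)*9 = -26/9*9 = -26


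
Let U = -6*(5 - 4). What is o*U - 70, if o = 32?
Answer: -262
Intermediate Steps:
U = -6 (U = -6*1 = -6)
o*U - 70 = 32*(-6) - 70 = -192 - 70 = -262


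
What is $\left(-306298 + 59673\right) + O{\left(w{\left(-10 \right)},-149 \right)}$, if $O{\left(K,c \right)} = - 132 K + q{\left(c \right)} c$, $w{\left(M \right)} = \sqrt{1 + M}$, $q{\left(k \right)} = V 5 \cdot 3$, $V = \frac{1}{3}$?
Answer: $-247370 - 396 i \approx -2.4737 \cdot 10^{5} - 396.0 i$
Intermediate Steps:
$V = \frac{1}{3} \approx 0.33333$
$q{\left(k \right)} = 5$ ($q{\left(k \right)} = \frac{1}{3} \cdot 5 \cdot 3 = \frac{5}{3} \cdot 3 = 5$)
$O{\left(K,c \right)} = - 132 K + 5 c$
$\left(-306298 + 59673\right) + O{\left(w{\left(-10 \right)},-149 \right)} = \left(-306298 + 59673\right) + \left(- 132 \sqrt{1 - 10} + 5 \left(-149\right)\right) = -246625 - \left(745 + 132 \sqrt{-9}\right) = -246625 - \left(745 + 132 \cdot 3 i\right) = -246625 - \left(745 + 396 i\right) = -247370 - 396 i$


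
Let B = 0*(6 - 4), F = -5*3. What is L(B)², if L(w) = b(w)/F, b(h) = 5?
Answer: ⅑ ≈ 0.11111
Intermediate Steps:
F = -15
B = 0 (B = 0*2 = 0)
L(w) = -⅓ (L(w) = 5/(-15) = 5*(-1/15) = -⅓)
L(B)² = (-⅓)² = ⅑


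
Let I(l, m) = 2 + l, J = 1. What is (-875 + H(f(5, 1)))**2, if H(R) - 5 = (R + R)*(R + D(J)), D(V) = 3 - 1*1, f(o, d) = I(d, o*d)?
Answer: 705600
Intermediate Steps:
f(o, d) = 2 + d
D(V) = 2 (D(V) = 3 - 1 = 2)
H(R) = 5 + 2*R*(2 + R) (H(R) = 5 + (R + R)*(R + 2) = 5 + (2*R)*(2 + R) = 5 + 2*R*(2 + R))
(-875 + H(f(5, 1)))**2 = (-875 + (5 + 2*(2 + 1)**2 + 4*(2 + 1)))**2 = (-875 + (5 + 2*3**2 + 4*3))**2 = (-875 + (5 + 2*9 + 12))**2 = (-875 + (5 + 18 + 12))**2 = (-875 + 35)**2 = (-840)**2 = 705600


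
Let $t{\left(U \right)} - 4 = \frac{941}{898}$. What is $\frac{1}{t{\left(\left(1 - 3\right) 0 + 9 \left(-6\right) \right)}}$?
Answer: $\frac{898}{4533} \approx 0.1981$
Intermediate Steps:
$t{\left(U \right)} = \frac{4533}{898}$ ($t{\left(U \right)} = 4 + \frac{941}{898} = \frac{4533}{898}$)
$\frac{1}{t{\left(\left(1 - 3\right) 0 + 9 \left(-6\right) \right)}} = \frac{1}{\frac{4533}{898}} = \frac{898}{4533}$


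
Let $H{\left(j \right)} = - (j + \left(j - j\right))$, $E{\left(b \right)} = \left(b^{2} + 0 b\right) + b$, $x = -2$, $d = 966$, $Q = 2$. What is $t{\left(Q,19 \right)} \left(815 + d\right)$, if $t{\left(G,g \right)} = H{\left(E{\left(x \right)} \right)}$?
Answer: $-3562$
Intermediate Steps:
$E{\left(b \right)} = b + b^{2}$ ($E{\left(b \right)} = \left(b^{2} + 0\right) + b = b^{2} + b = b + b^{2}$)
$H{\left(j \right)} = - j$ ($H{\left(j \right)} = - (j + 0) = - j$)
$t{\left(G,g \right)} = -2$ ($t{\left(G,g \right)} = - \left(-2\right) \left(1 - 2\right) = - \left(-2\right) \left(-1\right) = \left(-1\right) 2 = -2$)
$t{\left(Q,19 \right)} \left(815 + d\right) = - 2 \left(815 + 966\right) = \left(-2\right) 1781 = -3562$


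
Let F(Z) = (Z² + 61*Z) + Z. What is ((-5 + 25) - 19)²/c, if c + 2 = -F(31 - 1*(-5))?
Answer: -1/3530 ≈ -0.00028329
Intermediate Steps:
F(Z) = Z² + 62*Z
c = -3530 (c = -2 - (31 - 1*(-5))*(62 + (31 - 1*(-5))) = -2 - (31 + 5)*(62 + (31 + 5)) = -2 - 36*(62 + 36) = -2 - 36*98 = -2 - 1*3528 = -2 - 3528 = -3530)
((-5 + 25) - 19)²/c = ((-5 + 25) - 19)²/(-3530) = (20 - 19)²*(-1/3530) = 1²*(-1/3530) = 1*(-1/3530) = -1/3530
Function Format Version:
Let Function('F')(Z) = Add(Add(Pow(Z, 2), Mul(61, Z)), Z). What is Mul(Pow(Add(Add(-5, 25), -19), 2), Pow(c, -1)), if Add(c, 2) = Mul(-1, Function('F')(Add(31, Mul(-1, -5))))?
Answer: Rational(-1, 3530) ≈ -0.00028329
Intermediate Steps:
Function('F')(Z) = Add(Pow(Z, 2), Mul(62, Z))
c = -3530 (c = Add(-2, Mul(-1, Mul(Add(31, Mul(-1, -5)), Add(62, Add(31, Mul(-1, -5)))))) = Add(-2, Mul(-1, Mul(Add(31, 5), Add(62, Add(31, 5))))) = Add(-2, Mul(-1, Mul(36, Add(62, 36)))) = Add(-2, Mul(-1, Mul(36, 98))) = Add(-2, Mul(-1, 3528)) = Add(-2, -3528) = -3530)
Mul(Pow(Add(Add(-5, 25), -19), 2), Pow(c, -1)) = Mul(Pow(Add(Add(-5, 25), -19), 2), Pow(-3530, -1)) = Mul(Pow(Add(20, -19), 2), Rational(-1, 3530)) = Mul(Pow(1, 2), Rational(-1, 3530)) = Mul(1, Rational(-1, 3530)) = Rational(-1, 3530)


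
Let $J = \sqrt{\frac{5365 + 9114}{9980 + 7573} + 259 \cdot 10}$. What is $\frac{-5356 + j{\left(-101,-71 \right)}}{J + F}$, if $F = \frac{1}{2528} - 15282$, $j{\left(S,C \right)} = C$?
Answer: $\frac{9303481486404171360}{26197571979870350609} + \frac{34682784768 \sqrt{798253375197}}{26197571979870350609} \approx 0.35631$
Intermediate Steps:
$F = - \frac{38632895}{2528}$ ($F = \frac{1}{2528} - 15282 = - \frac{38632895}{2528} \approx -15282.0$)
$J = \frac{\sqrt{798253375197}}{17553}$ ($J = \sqrt{\frac{14479}{17553} + 2590} = \sqrt{\frac{45476749}{17553}} = \frac{\sqrt{798253375197}}{17553} \approx 50.9$)
$\frac{-5356 + j{\left(-101,-71 \right)}}{J + F} = \frac{-5356 - 71}{\frac{\sqrt{798253375197}}{17553} - \frac{38632895}{2528}} = - \frac{5427}{- \frac{38632895}{2528} + \frac{\sqrt{798253375197}}{17553}}$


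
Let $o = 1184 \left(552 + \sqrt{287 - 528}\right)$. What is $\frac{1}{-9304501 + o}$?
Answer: $- \frac{233809}{2022675124805} - \frac{32 i \sqrt{241}}{2022675124805} \approx -1.1559 \cdot 10^{-7} - 2.456 \cdot 10^{-10} i$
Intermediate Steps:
$o = 653568 + 1184 i \sqrt{241}$ ($o = 1184 \left(552 + \sqrt{-241}\right) = 1184 \left(552 + i \sqrt{241}\right) = 653568 + 1184 i \sqrt{241} \approx 6.5357 \cdot 10^{5} + 18381.0 i$)
$\frac{1}{-9304501 + o} = \frac{1}{-9304501 + \left(653568 + 1184 i \sqrt{241}\right)} = \frac{1}{-8650933 + 1184 i \sqrt{241}}$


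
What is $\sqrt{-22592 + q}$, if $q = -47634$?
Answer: $i \sqrt{70226} \approx 265.0 i$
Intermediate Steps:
$\sqrt{-22592 + q} = \sqrt{-22592 - 47634} = \sqrt{-70226} = i \sqrt{70226}$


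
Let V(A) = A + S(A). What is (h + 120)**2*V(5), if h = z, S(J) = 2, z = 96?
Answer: 326592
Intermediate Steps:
V(A) = 2 + A (V(A) = A + 2 = 2 + A)
h = 96
(h + 120)**2*V(5) = (96 + 120)**2*(2 + 5) = 216**2*7 = 46656*7 = 326592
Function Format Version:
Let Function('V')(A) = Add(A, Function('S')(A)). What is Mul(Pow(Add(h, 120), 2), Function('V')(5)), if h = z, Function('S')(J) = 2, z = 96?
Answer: 326592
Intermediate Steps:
Function('V')(A) = Add(2, A) (Function('V')(A) = Add(A, 2) = Add(2, A))
h = 96
Mul(Pow(Add(h, 120), 2), Function('V')(5)) = Mul(Pow(Add(96, 120), 2), Add(2, 5)) = Mul(Pow(216, 2), 7) = Mul(46656, 7) = 326592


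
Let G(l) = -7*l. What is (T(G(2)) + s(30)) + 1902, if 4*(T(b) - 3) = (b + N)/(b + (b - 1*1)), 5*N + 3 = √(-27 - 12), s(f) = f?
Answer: 1122373/580 - I*√39/580 ≈ 1935.1 - 0.010767*I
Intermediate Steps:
N = -⅗ + I*√39/5 (N = -⅗ + √(-27 - 12)/5 = -⅗ + √(-39)/5 = -⅗ + (I*√39)/5 = -⅗ + I*√39/5 ≈ -0.6 + 1.249*I)
T(b) = 3 + (-⅗ + b + I*√39/5)/(4*(-1 + 2*b)) (T(b) = 3 + ((b + (-⅗ + I*√39/5))/(b + (b - 1*1)))/4 = 3 + ((-⅗ + b + I*√39/5)/(b + (b - 1)))/4 = 3 + ((-⅗ + b + I*√39/5)/(b + (-1 + b)))/4 = 3 + ((-⅗ + b + I*√39/5)/(-1 + 2*b))/4 = 3 + (-⅗ + b + I*√39/5)/(4*(-1 + 2*b)))
(T(G(2)) + s(30)) + 1902 = ((-63 + 125*(-7*2) + I*√39)/(20*(-1 + 2*(-7*2))) + 30) + 1902 = ((-63 + 125*(-14) + I*√39)/(20*(-1 + 2*(-14))) + 30) + 1902 = ((-63 - 1750 + I*√39)/(20*(-1 - 28)) + 30) + 1902 = ((1/20)*(-1813 + I*√39)/(-29) + 30) + 1902 = ((1/20)*(-1/29)*(-1813 + I*√39) + 30) + 1902 = ((1813/580 - I*√39/580) + 30) + 1902 = (19213/580 - I*√39/580) + 1902 = 1122373/580 - I*√39/580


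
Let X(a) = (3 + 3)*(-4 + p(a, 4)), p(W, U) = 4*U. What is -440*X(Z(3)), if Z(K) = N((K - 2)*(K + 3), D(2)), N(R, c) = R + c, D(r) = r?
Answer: -31680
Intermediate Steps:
Z(K) = 2 + (-2 + K)*(3 + K) (Z(K) = (K - 2)*(K + 3) + 2 = (-2 + K)*(3 + K) + 2 = 2 + (-2 + K)*(3 + K))
X(a) = 72 (X(a) = (3 + 3)*(-4 + 4*4) = 6*(-4 + 16) = 6*12 = 72)
-440*X(Z(3)) = -440*72 = -31680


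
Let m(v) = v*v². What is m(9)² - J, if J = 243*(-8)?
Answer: 533385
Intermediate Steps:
m(v) = v³
J = -1944
m(9)² - J = (9³)² - 1*(-1944) = 729² + 1944 = 531441 + 1944 = 533385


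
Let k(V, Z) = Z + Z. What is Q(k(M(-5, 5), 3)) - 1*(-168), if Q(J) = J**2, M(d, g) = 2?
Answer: 204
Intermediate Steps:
k(V, Z) = 2*Z
Q(k(M(-5, 5), 3)) - 1*(-168) = (2*3)**2 - 1*(-168) = 6**2 + 168 = 36 + 168 = 204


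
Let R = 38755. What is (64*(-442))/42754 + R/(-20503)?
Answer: -1118460067/438292631 ≈ -2.5519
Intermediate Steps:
(64*(-442))/42754 + R/(-20503) = (64*(-442))/42754 + 38755/(-20503) = -28288*1/42754 + 38755*(-1/20503) = -14144/21377 - 38755/20503 = -1118460067/438292631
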